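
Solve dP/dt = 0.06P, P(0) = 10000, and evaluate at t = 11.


The ODE dP/dt = 0.06P has solution P(t) = P(0)e^(0.06t).
Substitute P(0) = 10000 and t = 11: P(11) = 10000 e^(0.66) ≈ 19348.


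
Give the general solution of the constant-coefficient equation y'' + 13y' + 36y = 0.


Characteristic equation: r² + 13r + 36 = 0.
Factor: (r + 4)(r + 9) = 0 ⇒ r = -4, -9 (distinct real).
General solution: y = C₁e^(-4x) + C₂e^(-9x).


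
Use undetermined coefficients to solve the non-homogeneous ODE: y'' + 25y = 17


Homogeneous part: r² + 25 = 0 ⇒ r = ±5i, so y_h = C₁cos(5x) + C₂sin(5x).
Try constant y_p = A; plug in: 25A = 17 ⇒ A = 17/25.
General solution: y = C₁cos(5x) + C₂sin(5x) + 17/25.


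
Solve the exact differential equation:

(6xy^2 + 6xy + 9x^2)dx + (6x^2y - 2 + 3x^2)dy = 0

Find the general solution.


Check exactness: ∂M/∂y = 12xy + 6x and ∂N/∂x = 12xy + 6x; equal, so the equation is exact.
Integrate M with respect to x (treating y as constant): ∫M dx = 3x^2y^2 + 3x^2y + 3x^3 + h(y).
Differentiate w.r.t. y and set equal to N: the x-dependent terms already match, leaving h'(y) = -2. Integrate: h(y) = -2y.
So F(x,y) = 3x^2y^2 - 2y + 3x^2y + 3x^3.
General solution: 3x^2y^2 - 2y + 3x^2y + 3x^3 = C.


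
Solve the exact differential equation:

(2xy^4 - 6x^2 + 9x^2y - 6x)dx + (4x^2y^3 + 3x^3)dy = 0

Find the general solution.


Check exactness: ∂M/∂y = 8xy^3 + 9x^2 and ∂N/∂x = 8xy^3 + 9x^2; equal, so the equation is exact.
Integrate M with respect to x (treating y as constant): ∫M dx = x^2y^4 - 2x^3 + 3x^3y - 3x^2 + h(y).
Differentiate w.r.t. y and set equal to N: all terms match, so h'(y) = 0 and h is a constant absorbed into C.
General solution: x^2y^4 - 2x^3 + 3x^3y - 3x^2 = C.


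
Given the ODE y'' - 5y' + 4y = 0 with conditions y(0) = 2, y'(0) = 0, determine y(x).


Characteristic roots of r² - 5r + 4 = 0 are 4, 1.
General solution y = c₁ e^(4x) + c₂ e^(x).
Apply y(0) = 2: c₁ + c₂ = 2. Apply y'(0) = 0: 4 c₁ + 1 c₂ = 0.
Solve: c₁ = -2/3, c₂ = 8/3.
Particular solution: y = -(2/3)e^(4x) + (8/3)e^(x).


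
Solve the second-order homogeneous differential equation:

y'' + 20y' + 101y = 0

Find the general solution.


Characteristic equation: r² + 20r + 101 = 0.
Discriminant is negative; roots r = -10 ± 1i (complex conjugate pair).
General solution uses e^(α x)(C₁ cos(β x) + C₂ sin(β x)): y = e^(-10x)(C₁cos(x) + C₂sin(x)).


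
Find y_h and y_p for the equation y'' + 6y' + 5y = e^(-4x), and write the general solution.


Characteristic roots of r² + 6r + 5 = 0 are -5, -1.
y_h = C₁e^(-5x) + C₂e^(-x).
Forcing exponent -4 is not a characteristic root; try y_p = Ae^(-4x).
Substitute: A·(16 + (6)·-4 + (5)) = A·-3 = 1, so A = -1/3.
General solution: y = C₁e^(-5x) + C₂e^(-x) - (1/3)e^(-4x).


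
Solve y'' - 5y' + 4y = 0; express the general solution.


Characteristic equation: r² - 5r + 4 = 0.
Factor: (r - 1)(r - 4) = 0 ⇒ r = 1, 4 (distinct real).
General solution: y = C₁e^(x) + C₂e^(4x).


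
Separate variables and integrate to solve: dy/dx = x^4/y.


Separate variables: y dy = x^4 dx.
Integrate both sides: y²/2 = (1/5)x^5 + C₀.
Multiply by 2: y² = (2/5)x^5 + C.


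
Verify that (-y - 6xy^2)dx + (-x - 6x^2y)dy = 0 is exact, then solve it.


Check exactness: ∂M/∂y = -1 - 12xy and ∂N/∂x = -1 - 12xy; equal, so the equation is exact.
Integrate M with respect to x (treating y as constant): ∫M dx = -xy - 3x^2y^2 + h(y).
Differentiate w.r.t. y and set equal to N: all terms match, so h'(y) = 0 and h is a constant absorbed into C.
General solution: -xy - 3x^2y^2 = C.


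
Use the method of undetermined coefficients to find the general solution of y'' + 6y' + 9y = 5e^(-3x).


Characteristic polynomial (r + 3)² = 0; repeated root r = -3.
y_h = (C₁ + C₂x)e^(-3x). Forcing matches the repeated root (resonance), so try y_p = Ax² e^(-3x).
Substitute and solve for A: 2A = 5, so A = 5/2.
General solution: y = (C₁ + C₂x + (5/2)x²)e^(-3x).


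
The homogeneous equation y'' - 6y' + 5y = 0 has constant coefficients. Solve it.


Characteristic equation: r² - 6r + 5 = 0.
Factor: (r - 1)(r - 5) = 0 ⇒ r = 1, 5 (distinct real).
General solution: y = C₁e^(x) + C₂e^(5x).


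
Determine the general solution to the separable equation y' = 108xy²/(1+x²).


Separate: dy/y² = 108x/(1+x²) dx.
Integrate LHS: ∫ dy/y² = -1/y.
Integrate RHS via u = 1+x²: 54ln(1+x²) + C.
Result: -1/y = 54ln(1+x²) + C.


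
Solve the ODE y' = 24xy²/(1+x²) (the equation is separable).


Separate: dy/y² = 24x/(1+x²) dx.
Integrate LHS: ∫ dy/y² = -1/y.
Integrate RHS via u = 1+x²: 12ln(1+x²) + C.
Result: -1/y = 12ln(1+x²) + C.


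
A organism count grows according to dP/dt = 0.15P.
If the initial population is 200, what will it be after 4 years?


The ODE dP/dt = 0.15P has solution P(t) = P(0)e^(0.15t).
Substitute P(0) = 200 and t = 4: P(4) = 200 e^(0.60) ≈ 364.


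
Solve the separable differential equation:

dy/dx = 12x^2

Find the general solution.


Integrate both sides with respect to x: y = ∫ 12x^2 dx = 4x^3 + C.


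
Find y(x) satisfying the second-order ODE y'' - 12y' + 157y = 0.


Characteristic equation: r² - 12r + 157 = 0.
Discriminant is negative; roots r = 6 ± 11i (complex conjugate pair).
General solution uses e^(α x)(C₁ cos(β x) + C₂ sin(β x)): y = e^(6x)(C₁cos(11x) + C₂sin(11x)).


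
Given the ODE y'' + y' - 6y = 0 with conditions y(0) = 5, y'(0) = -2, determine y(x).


Characteristic roots of r² + r - 6 = 0 are 2, -3.
General solution y = c₁ e^(2x) + c₂ e^(-3x).
Apply y(0) = 5: c₁ + c₂ = 5. Apply y'(0) = -2: 2 c₁ - 3 c₂ = -2.
Solve: c₁ = 13/5, c₂ = 12/5.
Particular solution: y = (13/5)e^(2x) + (12/5)e^(-3x).


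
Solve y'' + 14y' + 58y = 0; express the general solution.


Characteristic equation: r² + 14r + 58 = 0.
Discriminant is negative; roots r = -7 ± 3i (complex conjugate pair).
General solution uses e^(α x)(C₁ cos(β x) + C₂ sin(β x)): y = e^(-7x)(C₁cos(3x) + C₂sin(3x)).


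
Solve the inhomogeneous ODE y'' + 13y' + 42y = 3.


Characteristic roots of r² + 13r + 42 = 0 are -7, -6.
y_h = C₁e^(-7x) + C₂e^(-6x).
Constant forcing; try y_p = A. Then 42A = 3 ⇒ A = 1/14.
General solution: y = C₁e^(-7x) + C₂e^(-6x) + 1/14.


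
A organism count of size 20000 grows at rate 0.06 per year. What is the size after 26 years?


The ODE dP/dt = 0.06P has solution P(t) = P(0)e^(0.06t).
Substitute P(0) = 20000 and t = 26: P(26) = 20000 e^(1.56) ≈ 95176.


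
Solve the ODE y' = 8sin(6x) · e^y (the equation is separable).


Separate: e^(-y) dy = 8sin(6x) dx.
Integrate: -e^(-y) = -(4/3)cos(6x) + C₀.
Rearrange: e^(-y) = (4/3)cos(6x) + C.


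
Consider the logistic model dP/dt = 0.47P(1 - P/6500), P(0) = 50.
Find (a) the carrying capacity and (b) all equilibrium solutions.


Logistic ODE dP/dt = 0.47P(1 - P/6500) has equilibria where dP/dt = 0, i.e. P = 0 or P = 6500.
The coefficient (1 - P/K) = 0 when P = K, identifying K = 6500 as the carrying capacity.
(a) K = 6500; (b) equilibria P = 0 and P = 6500.


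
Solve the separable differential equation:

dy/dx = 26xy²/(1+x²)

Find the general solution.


Separate: dy/y² = 26x/(1+x²) dx.
Integrate LHS: ∫ dy/y² = -1/y.
Integrate RHS via u = 1+x²: 13ln(1+x²) + C.
Result: -1/y = 13ln(1+x²) + C.


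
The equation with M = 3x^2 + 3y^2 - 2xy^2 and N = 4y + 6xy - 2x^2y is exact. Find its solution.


Check exactness: ∂M/∂y = 6y - 4xy and ∂N/∂x = 6y - 4xy; equal, so the equation is exact.
Integrate M with respect to x (treating y as constant): ∫M dx = x^3 + 3xy^2 - x^2y^2 + h(y).
Differentiate w.r.t. y and set equal to N: the x-dependent terms already match, leaving h'(y) = 4y. Integrate: h(y) = 2y^2.
So F(x,y) = 2y^2 + x^3 + 3xy^2 - x^2y^2.
General solution: 2y^2 + x^3 + 3xy^2 - x^2y^2 = C.


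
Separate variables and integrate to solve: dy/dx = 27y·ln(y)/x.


Separate: dy/[y ln(y)] = 27 dx/x.
Substitute u = ln(y): du/u = 27 dx/x.
Integrate: ln|ln(y)| = 27ln|x| + C₀, hence ln(y) = C·x^27.


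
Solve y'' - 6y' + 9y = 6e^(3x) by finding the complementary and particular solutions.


Characteristic polynomial (r - 3)² = 0; repeated root r = 3.
y_h = (C₁ + C₂x)e^(3x). Forcing matches the repeated root (resonance), so try y_p = Ax² e^(3x).
Substitute and solve for A: 2A = 6, so A = 3.
General solution: y = (C₁ + C₂x + 3x²)e^(3x).


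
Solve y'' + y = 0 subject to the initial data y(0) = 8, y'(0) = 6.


Characteristic roots of r² + 1 = 0 are ±1i, so y = C₁cos(x) + C₂sin(x).
Apply y(0) = 8: C₁ = 8. Differentiate and apply y'(0) = 6: 1·C₂ = 6, so C₂ = 6.
Particular solution: y = 8cos(x) + 6sin(x).


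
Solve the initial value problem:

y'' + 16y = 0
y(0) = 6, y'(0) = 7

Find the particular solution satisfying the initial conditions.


Characteristic roots of r² + 16 = 0 are ±4i, so y = C₁cos(4x) + C₂sin(4x).
Apply y(0) = 6: C₁ = 6. Differentiate and apply y'(0) = 7: 4·C₂ = 7, so C₂ = 7/4.
Particular solution: y = 6cos(4x) + (7/4)sin(4x).


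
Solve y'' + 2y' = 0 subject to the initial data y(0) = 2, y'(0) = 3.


Characteristic roots of r² + 2r = 0 are 0, -2.
General solution y = c₁ + c₂ e^(-2x).
Apply y(0) = 2: c₁ + c₂ = 2. Apply y'(0) = 3: 0 c₁ - 2 c₂ = 3.
Solve: c₁ = 7/2, c₂ = -3/2.
Particular solution: y = 7/2 - (3/2)e^(-2x).


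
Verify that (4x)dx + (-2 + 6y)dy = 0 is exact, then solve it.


Check exactness: ∂M/∂y = 0 and ∂N/∂x = 0; equal, so the equation is exact.
Integrate M with respect to x (treating y as constant): ∫M dx = 2x^2 + h(y).
Differentiate w.r.t. y and set equal to N: the x-dependent terms already match, leaving h'(y) = -2 + 6y. Integrate: h(y) = -2y + 3y^2.
So F(x,y) = -2y + 2x^2 + 3y^2.
General solution: -2y + 2x^2 + 3y^2 = C.


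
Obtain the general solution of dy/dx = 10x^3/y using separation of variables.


Separate variables: y dy = 10x^3 dx.
Integrate both sides: y²/2 = (5/2)x^4 + C₀.
Multiply by 2: y² = 5x^4 + C.


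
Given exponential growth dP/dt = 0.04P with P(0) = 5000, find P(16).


The ODE dP/dt = 0.04P has solution P(t) = P(0)e^(0.04t).
Substitute P(0) = 5000 and t = 16: P(16) = 5000 e^(0.64) ≈ 9482.


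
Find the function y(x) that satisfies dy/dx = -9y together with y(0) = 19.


General solution of y' = -9y is y = Ce^(-9x).
Apply y(0) = 19: C = 19.
Particular solution: y = 19e^(-9x).


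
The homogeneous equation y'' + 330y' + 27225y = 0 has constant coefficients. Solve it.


Characteristic equation: r² + 330r + 27225 = 0, i.e. (r + 165)² = 0.
Repeated root r = -165; include an x factor for the second linearly independent solution.
General solution: y = (C₁ + C₂x)e^(-165x).


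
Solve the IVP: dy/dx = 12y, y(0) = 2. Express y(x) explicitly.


General solution of y' = 12y is y = Ce^(12x).
Apply y(0) = 2: C = 2.
Particular solution: y = 2e^(12x).


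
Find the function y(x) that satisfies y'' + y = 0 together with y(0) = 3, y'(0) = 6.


Characteristic roots of r² + 1 = 0 are ±1i, so y = C₁cos(x) + C₂sin(x).
Apply y(0) = 3: C₁ = 3. Differentiate and apply y'(0) = 6: 1·C₂ = 6, so C₂ = 6.
Particular solution: y = 3cos(x) + 6sin(x).


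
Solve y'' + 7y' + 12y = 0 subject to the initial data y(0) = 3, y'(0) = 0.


Characteristic roots of r² + 7r + 12 = 0 are -4, -3.
General solution y = c₁ e^(-4x) + c₂ e^(-3x).
Apply y(0) = 3: c₁ + c₂ = 3. Apply y'(0) = 0: -4 c₁ - 3 c₂ = 0.
Solve: c₁ = -9, c₂ = 12.
Particular solution: y = -9e^(-4x) + 12e^(-3x).


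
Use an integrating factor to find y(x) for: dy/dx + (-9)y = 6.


P(x) = -9 ⇒ μ = e^(-9x).
(μ y)' = 6e^(-9x) ⇒ μ y = -(2/3)e^(-9x) + C.
Divide by μ: y = -2/3 + Ce^(9x).


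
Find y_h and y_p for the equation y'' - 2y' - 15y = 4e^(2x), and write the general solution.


Characteristic roots of r² - 2r - 15 = 0 are 5, -3.
y_h = C₁e^(5x) + C₂e^(-3x).
Forcing exponent 2 is not a characteristic root; try y_p = Ae^(2x).
Substitute: A·(4 + (-2)·2 + (-15)) = A·-15 = 4, so A = -4/15.
General solution: y = C₁e^(5x) + C₂e^(-3x) - (4/15)e^(2x).


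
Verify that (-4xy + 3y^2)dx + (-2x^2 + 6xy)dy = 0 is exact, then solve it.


Check exactness: ∂M/∂y = -4x + 6y and ∂N/∂x = -4x + 6y; equal, so the equation is exact.
Integrate M with respect to x (treating y as constant): ∫M dx = -2x^2y + 3xy^2 + h(y).
Differentiate w.r.t. y and set equal to N: all terms match, so h'(y) = 0 and h is a constant absorbed into C.
General solution: -2x^2y + 3xy^2 = C.


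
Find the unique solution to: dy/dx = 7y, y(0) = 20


General solution of y' = 7y is y = Ce^(7x).
Apply y(0) = 20: C = 20.
Particular solution: y = 20e^(7x).


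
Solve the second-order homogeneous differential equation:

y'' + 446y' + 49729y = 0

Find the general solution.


Characteristic equation: r² + 446r + 49729 = 0, i.e. (r + 223)² = 0.
Repeated root r = -223; include an x factor for the second linearly independent solution.
General solution: y = (C₁ + C₂x)e^(-223x).


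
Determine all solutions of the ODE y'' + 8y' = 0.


Characteristic equation: r² + 8r = 0.
Factor: (r - 0)(r + 8) = 0 ⇒ r = 0, -8 (distinct real).
General solution: y = C₁ + C₂e^(-8x).


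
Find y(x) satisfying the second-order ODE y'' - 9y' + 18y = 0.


Characteristic equation: r² - 9r + 18 = 0.
Factor: (r - 3)(r - 6) = 0 ⇒ r = 3, 6 (distinct real).
General solution: y = C₁e^(3x) + C₂e^(6x).


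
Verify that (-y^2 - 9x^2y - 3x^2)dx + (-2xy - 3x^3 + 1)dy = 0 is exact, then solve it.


Check exactness: ∂M/∂y = -2y - 9x^2 and ∂N/∂x = -2y - 9x^2; equal, so the equation is exact.
Integrate M with respect to x (treating y as constant): ∫M dx = -xy^2 - 3x^3y - x^3 + h(y).
Differentiate w.r.t. y and set equal to N: the x-dependent terms already match, leaving h'(y) = 1. Integrate: h(y) = y.
So F(x,y) = -xy^2 - 3x^3y + y - x^3.
General solution: -xy^2 - 3x^3y + y - x^3 = C.


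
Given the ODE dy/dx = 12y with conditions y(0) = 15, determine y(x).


General solution of y' = 12y is y = Ce^(12x).
Apply y(0) = 15: C = 15.
Particular solution: y = 15e^(12x).


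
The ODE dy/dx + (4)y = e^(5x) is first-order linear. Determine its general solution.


P(x) = 4 ⇒ μ = e^(4x).
(μ y)' = e^(9x) ⇒ μ y = e^(9x)/9 + C.
Divide by μ: y = (1/9)e^(5x) + Ce^(-4x).


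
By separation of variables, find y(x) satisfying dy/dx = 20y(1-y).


Separate: dy/[y(1-y)] = 20 dx.
Partial fractions: 1/[y(1-y)] = 1/y + 1/(1-y).
Integrate: ln|y/(1-y)| = 20x + C₀.
Solve for y: y = 1/(1 + Ce^(-20x)).


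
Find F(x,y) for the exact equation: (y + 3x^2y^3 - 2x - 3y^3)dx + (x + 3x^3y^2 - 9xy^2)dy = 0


Check exactness: ∂M/∂y = 1 + 9x^2y^2 - 9y^2 and ∂N/∂x = 1 + 9x^2y^2 - 9y^2; equal, so the equation is exact.
Integrate M with respect to x (treating y as constant): ∫M dx = xy + x^3y^3 - x^2 - 3xy^3 + h(y).
Differentiate w.r.t. y and set equal to N: all terms match, so h'(y) = 0 and h is a constant absorbed into C.
General solution: xy + x^3y^3 - x^2 - 3xy^3 = C.


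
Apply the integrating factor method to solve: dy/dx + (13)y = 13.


P(x) = 13, Q(x) = 13; integrating factor μ = e^(13x).
(μ y)' = 13e^(13x) ⇒ μ y = e^(13x) + C.
Divide by μ: y = 1 + Ce^(-13x).


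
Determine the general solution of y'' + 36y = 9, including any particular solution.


Homogeneous part: r² + 36 = 0 ⇒ r = ±6i, so y_h = C₁cos(6x) + C₂sin(6x).
Try constant y_p = A; plug in: 36A = 9 ⇒ A = 1/4.
General solution: y = C₁cos(6x) + C₂sin(6x) + 1/4.


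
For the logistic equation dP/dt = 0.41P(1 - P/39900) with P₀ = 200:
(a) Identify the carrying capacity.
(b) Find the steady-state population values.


Logistic ODE dP/dt = 0.41P(1 - P/39900) has equilibria where dP/dt = 0, i.e. P = 0 or P = 39900.
The coefficient (1 - P/K) = 0 when P = K, identifying K = 39900 as the carrying capacity.
(a) K = 39900; (b) equilibria P = 0 and P = 39900.


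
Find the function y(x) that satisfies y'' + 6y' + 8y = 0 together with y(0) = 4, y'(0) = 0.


Characteristic roots of r² + 6r + 8 = 0 are -2, -4.
General solution y = c₁ e^(-2x) + c₂ e^(-4x).
Apply y(0) = 4: c₁ + c₂ = 4. Apply y'(0) = 0: -2 c₁ - 4 c₂ = 0.
Solve: c₁ = 8, c₂ = -4.
Particular solution: y = 8e^(-2x) - 4e^(-4x).


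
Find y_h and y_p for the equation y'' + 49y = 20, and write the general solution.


Homogeneous part: r² + 49 = 0 ⇒ r = ±7i, so y_h = C₁cos(7x) + C₂sin(7x).
Try constant y_p = A; plug in: 49A = 20 ⇒ A = 20/49.
General solution: y = C₁cos(7x) + C₂sin(7x) + 20/49.


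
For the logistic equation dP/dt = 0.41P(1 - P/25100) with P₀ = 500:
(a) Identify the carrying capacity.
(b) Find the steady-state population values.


Logistic ODE dP/dt = 0.41P(1 - P/25100) has equilibria where dP/dt = 0, i.e. P = 0 or P = 25100.
The coefficient (1 - P/K) = 0 when P = K, identifying K = 25100 as the carrying capacity.
(a) K = 25100; (b) equilibria P = 0 and P = 25100.


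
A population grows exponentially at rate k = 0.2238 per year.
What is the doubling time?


Exponential growth: P(t) = P₀ e^(0.2238t). Set P(t)/P₀ = 2: e^(0.2238t) = 2.
Solve: t = ln(2)/0.2238 ≈ 3.10 years.


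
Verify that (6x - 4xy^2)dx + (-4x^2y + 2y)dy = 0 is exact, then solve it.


Check exactness: ∂M/∂y = -8xy and ∂N/∂x = -8xy; equal, so the equation is exact.
Integrate M with respect to x (treating y as constant): ∫M dx = 3x^2 - 2x^2y^2 + h(y).
Differentiate w.r.t. y and set equal to N: the x-dependent terms already match, leaving h'(y) = 2y. Integrate: h(y) = y^2.
So F(x,y) = 3x^2 - 2x^2y^2 + y^2.
General solution: 3x^2 - 2x^2y^2 + y^2 = C.


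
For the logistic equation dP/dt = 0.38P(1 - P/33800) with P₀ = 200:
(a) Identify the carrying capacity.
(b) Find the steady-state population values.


Logistic ODE dP/dt = 0.38P(1 - P/33800) has equilibria where dP/dt = 0, i.e. P = 0 or P = 33800.
The coefficient (1 - P/K) = 0 when P = K, identifying K = 33800 as the carrying capacity.
(a) K = 33800; (b) equilibria P = 0 and P = 33800.


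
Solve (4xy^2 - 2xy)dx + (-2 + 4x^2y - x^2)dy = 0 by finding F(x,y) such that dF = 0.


Check exactness: ∂M/∂y = 8xy - 2x and ∂N/∂x = 8xy - 2x; equal, so the equation is exact.
Integrate M with respect to x (treating y as constant): ∫M dx = 2x^2y^2 - x^2y + h(y).
Differentiate w.r.t. y and set equal to N: the x-dependent terms already match, leaving h'(y) = -2. Integrate: h(y) = -2y.
So F(x,y) = -2y + 2x^2y^2 - x^2y.
General solution: -2y + 2x^2y^2 - x^2y = C.


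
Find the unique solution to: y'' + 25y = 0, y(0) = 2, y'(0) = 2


Characteristic roots of r² + 25 = 0 are ±5i, so y = C₁cos(5x) + C₂sin(5x).
Apply y(0) = 2: C₁ = 2. Differentiate and apply y'(0) = 2: 5·C₂ = 2, so C₂ = 2/5.
Particular solution: y = 2cos(5x) + (2/5)sin(5x).


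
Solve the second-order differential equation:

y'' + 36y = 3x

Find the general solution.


Homogeneous: r² + 36 = 0 ⇒ r = ±6i, y_h = C₁cos(6x) + C₂sin(6x).
Polynomial forcing; try y_p = Ax + B. Then y_p'' + 36 y_p = 36(Ax + B) = 3x, so B = 0 and A = 1/12.
General solution: y = C₁cos(6x) + C₂sin(6x) + (1/12)x.


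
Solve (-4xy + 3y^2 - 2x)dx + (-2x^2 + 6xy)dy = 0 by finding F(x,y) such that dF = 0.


Check exactness: ∂M/∂y = -4x + 6y and ∂N/∂x = -4x + 6y; equal, so the equation is exact.
Integrate M with respect to x (treating y as constant): ∫M dx = -2x^2y + 3xy^2 - x^2 + h(y).
Differentiate w.r.t. y and set equal to N: all terms match, so h'(y) = 0 and h is a constant absorbed into C.
General solution: -2x^2y + 3xy^2 - x^2 = C.


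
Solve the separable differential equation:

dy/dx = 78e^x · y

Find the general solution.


Separate variables: dy/y = 78e^x dx.
Integrate: ln|y| = 78e^x + C₀.
Exponentiate: y = Ce^(78e^x).


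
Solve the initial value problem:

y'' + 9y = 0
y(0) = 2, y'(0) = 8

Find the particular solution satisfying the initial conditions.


Characteristic roots of r² + 9 = 0 are ±3i, so y = C₁cos(3x) + C₂sin(3x).
Apply y(0) = 2: C₁ = 2. Differentiate and apply y'(0) = 8: 3·C₂ = 8, so C₂ = 8/3.
Particular solution: y = 2cos(3x) + (8/3)sin(3x).


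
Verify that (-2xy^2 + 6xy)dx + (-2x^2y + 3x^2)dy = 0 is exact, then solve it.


Check exactness: ∂M/∂y = -4xy + 6x and ∂N/∂x = -4xy + 6x; equal, so the equation is exact.
Integrate M with respect to x (treating y as constant): ∫M dx = -x^2y^2 + 3x^2y + h(y).
Differentiate w.r.t. y and set equal to N: all terms match, so h'(y) = 0 and h is a constant absorbed into C.
General solution: -x^2y^2 + 3x^2y = C.


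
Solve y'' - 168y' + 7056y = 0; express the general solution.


Characteristic equation: r² - 168r + 7056 = 0, i.e. (r - 84)² = 0.
Repeated root r = 84; include an x factor for the second linearly independent solution.
General solution: y = (C₁ + C₂x)e^(84x).


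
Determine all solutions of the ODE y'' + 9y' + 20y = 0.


Characteristic equation: r² + 9r + 20 = 0.
Factor: (r + 4)(r + 5) = 0 ⇒ r = -4, -5 (distinct real).
General solution: y = C₁e^(-4x) + C₂e^(-5x).


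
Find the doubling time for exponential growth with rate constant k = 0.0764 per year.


Exponential growth: P(t) = P₀ e^(0.0764t). Set P(t)/P₀ = 2: e^(0.0764t) = 2.
Solve: t = ln(2)/0.0764 ≈ 9.07 years.


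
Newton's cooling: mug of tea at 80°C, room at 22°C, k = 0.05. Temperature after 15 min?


Newton's law: dT/dt = -k(T - T_a) has solution T(t) = T_a + (T₀ - T_a)e^(-kt).
Plug in T_a = 22, T₀ = 80, k = 0.05, t = 15: T(15) = 22 + (58)e^(-0.75) ≈ 49.4°C.


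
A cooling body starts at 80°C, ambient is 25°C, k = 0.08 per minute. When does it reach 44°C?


From T(t) = T_a + (T₀ - T_a)e^(-kt), set T(t) = 44:
(44 - 25) / (80 - 25) = e^(-0.08t), so t = -ln(0.345)/0.08 ≈ 13.3 minutes.


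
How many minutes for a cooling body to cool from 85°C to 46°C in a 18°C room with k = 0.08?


From T(t) = T_a + (T₀ - T_a)e^(-kt), set T(t) = 46:
(46 - 18) / (85 - 18) = e^(-0.08t), so t = -ln(0.418)/0.08 ≈ 10.9 minutes.


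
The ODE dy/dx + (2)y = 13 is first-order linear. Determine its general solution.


P(x) = 2, Q(x) = 13; integrating factor μ = e^(2x).
(μ y)' = 13e^(2x) ⇒ μ y = (13/2)e^(2x) + C.
Divide by μ: y = 13/2 + Ce^(-2x).


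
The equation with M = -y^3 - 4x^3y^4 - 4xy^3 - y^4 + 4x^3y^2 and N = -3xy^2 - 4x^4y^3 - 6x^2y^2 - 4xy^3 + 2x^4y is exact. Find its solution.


Check exactness: ∂M/∂y = -3y^2 - 16x^3y^3 - 12xy^2 - 4y^3 + 8x^3y and ∂N/∂x = -3y^2 - 16x^3y^3 - 12xy^2 - 4y^3 + 8x^3y; equal, so the equation is exact.
Integrate M with respect to x (treating y as constant): ∫M dx = -xy^3 - x^4y^4 - 2x^2y^3 - xy^4 + x^4y^2 + h(y).
Differentiate w.r.t. y and set equal to N: all terms match, so h'(y) = 0 and h is a constant absorbed into C.
General solution: -xy^3 - x^4y^4 - 2x^2y^3 - xy^4 + x^4y^2 = C.


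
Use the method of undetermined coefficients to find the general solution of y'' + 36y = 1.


Homogeneous part: r² + 36 = 0 ⇒ r = ±6i, so y_h = C₁cos(6x) + C₂sin(6x).
Try constant y_p = A; plug in: 36A = 1 ⇒ A = 1/36.
General solution: y = C₁cos(6x) + C₂sin(6x) + 1/36.


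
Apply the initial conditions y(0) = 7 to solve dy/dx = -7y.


General solution of y' = -7y is y = Ce^(-7x).
Apply y(0) = 7: C = 7.
Particular solution: y = 7e^(-7x).


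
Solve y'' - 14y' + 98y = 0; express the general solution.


Characteristic equation: r² - 14r + 98 = 0.
Discriminant is negative; roots r = 7 ± 7i (complex conjugate pair).
General solution uses e^(α x)(C₁ cos(β x) + C₂ sin(β x)): y = e^(7x)(C₁cos(7x) + C₂sin(7x)).


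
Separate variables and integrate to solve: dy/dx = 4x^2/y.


Separate variables: y dy = 4x^2 dx.
Integrate both sides: y²/2 = (4/3)x^3 + C₀.
Multiply by 2: y² = (8/3)x^3 + C.


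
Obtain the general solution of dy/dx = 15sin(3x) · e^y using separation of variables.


Separate: e^(-y) dy = 15sin(3x) dx.
Integrate: -e^(-y) = -5cos(3x) + C₀.
Rearrange: e^(-y) = 5cos(3x) + C.


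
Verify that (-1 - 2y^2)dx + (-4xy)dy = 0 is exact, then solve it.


Check exactness: ∂M/∂y = -4y and ∂N/∂x = -4y; equal, so the equation is exact.
Integrate M with respect to x (treating y as constant): ∫M dx = -x - 2xy^2 + h(y).
Differentiate w.r.t. y and set equal to N: all terms match, so h'(y) = 0 and h is a constant absorbed into C.
General solution: -x - 2xy^2 = C.


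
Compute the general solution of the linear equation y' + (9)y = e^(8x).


P(x) = 9 ⇒ μ = e^(9x).
(μ y)' = e^(17x) ⇒ μ y = e^(17x)/17 + C.
Divide by μ: y = (1/17)e^(8x) + Ce^(-9x).


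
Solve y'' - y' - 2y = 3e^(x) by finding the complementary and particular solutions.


Characteristic roots of r² - r - 2 = 0 are -1, 2.
y_h = C₁e^(-x) + C₂e^(2x).
Forcing exponent 1 is not a characteristic root; try y_p = Ae^(x).
Substitute: A·(1 + (-1)·1 + (-2)) = A·-2 = 3, so A = -3/2.
General solution: y = C₁e^(-x) + C₂e^(2x) - (3/2)e^(x).


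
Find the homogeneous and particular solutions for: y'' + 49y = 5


Homogeneous part: r² + 49 = 0 ⇒ r = ±7i, so y_h = C₁cos(7x) + C₂sin(7x).
Try constant y_p = A; plug in: 49A = 5 ⇒ A = 5/49.
General solution: y = C₁cos(7x) + C₂sin(7x) + 5/49.


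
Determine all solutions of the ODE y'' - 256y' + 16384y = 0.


Characteristic equation: r² - 256r + 16384 = 0, i.e. (r - 128)² = 0.
Repeated root r = 128; include an x factor for the second linearly independent solution.
General solution: y = (C₁ + C₂x)e^(128x).


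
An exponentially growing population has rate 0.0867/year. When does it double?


Exponential growth: P(t) = P₀ e^(0.0867t). Set P(t)/P₀ = 2: e^(0.0867t) = 2.
Solve: t = ln(2)/0.0867 ≈ 7.99 years.


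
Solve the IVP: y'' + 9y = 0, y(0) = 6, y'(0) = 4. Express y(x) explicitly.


Characteristic roots of r² + 9 = 0 are ±3i, so y = C₁cos(3x) + C₂sin(3x).
Apply y(0) = 6: C₁ = 6. Differentiate and apply y'(0) = 4: 3·C₂ = 4, so C₂ = 4/3.
Particular solution: y = 6cos(3x) + (4/3)sin(3x).


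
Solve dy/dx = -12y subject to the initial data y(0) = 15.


General solution of y' = -12y is y = Ce^(-12x).
Apply y(0) = 15: C = 15.
Particular solution: y = 15e^(-12x).


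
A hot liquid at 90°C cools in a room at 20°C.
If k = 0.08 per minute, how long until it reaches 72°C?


From T(t) = T_a + (T₀ - T_a)e^(-kt), set T(t) = 72:
(72 - 20) / (90 - 20) = e^(-0.08t), so t = -ln(0.743)/0.08 ≈ 3.7 minutes.


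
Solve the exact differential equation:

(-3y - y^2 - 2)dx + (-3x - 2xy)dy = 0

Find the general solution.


Check exactness: ∂M/∂y = -3 - 2y and ∂N/∂x = -3 - 2y; equal, so the equation is exact.
Integrate M with respect to x (treating y as constant): ∫M dx = -3xy - xy^2 - 2x + h(y).
Differentiate w.r.t. y and set equal to N: all terms match, so h'(y) = 0 and h is a constant absorbed into C.
General solution: -3xy - xy^2 - 2x = C.


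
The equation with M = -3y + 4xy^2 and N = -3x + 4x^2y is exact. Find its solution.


Check exactness: ∂M/∂y = -3 + 8xy and ∂N/∂x = -3 + 8xy; equal, so the equation is exact.
Integrate M with respect to x (treating y as constant): ∫M dx = -3xy + 2x^2y^2 + h(y).
Differentiate w.r.t. y and set equal to N: all terms match, so h'(y) = 0 and h is a constant absorbed into C.
General solution: -3xy + 2x^2y^2 = C.


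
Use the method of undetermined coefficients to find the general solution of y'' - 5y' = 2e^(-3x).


Characteristic roots of r² - 5r = 0 are 5, 0.
y_h = C₁e^(5x) + C₂.
Forcing exponent -3 is not a characteristic root; try y_p = Ae^(-3x).
Substitute: A·(9 + (-5)·-3 + (0)) = A·24 = 2, so A = 1/12.
General solution: y = C₁e^(5x) + C₂ + (1/12)e^(-3x).


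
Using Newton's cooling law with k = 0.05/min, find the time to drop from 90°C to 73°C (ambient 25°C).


From T(t) = T_a + (T₀ - T_a)e^(-kt), set T(t) = 73:
(73 - 25) / (90 - 25) = e^(-0.05t), so t = -ln(0.738)/0.05 ≈ 6.1 minutes.


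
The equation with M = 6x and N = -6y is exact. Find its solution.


Check exactness: ∂M/∂y = 0 and ∂N/∂x = 0; equal, so the equation is exact.
Integrate M with respect to x (treating y as constant): ∫M dx = 3x^2 + h(y).
Differentiate w.r.t. y and set equal to N: the x-dependent terms already match, leaving h'(y) = -6y. Integrate: h(y) = -3y^2.
So F(x,y) = -3y^2 + 3x^2.
General solution: -3y^2 + 3x^2 = C.


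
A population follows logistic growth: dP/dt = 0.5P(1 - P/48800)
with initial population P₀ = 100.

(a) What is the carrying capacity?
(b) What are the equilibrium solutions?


Logistic ODE dP/dt = 0.5P(1 - P/48800) has equilibria where dP/dt = 0, i.e. P = 0 or P = 48800.
The coefficient (1 - P/K) = 0 when P = K, identifying K = 48800 as the carrying capacity.
(a) K = 48800; (b) equilibria P = 0 and P = 48800.


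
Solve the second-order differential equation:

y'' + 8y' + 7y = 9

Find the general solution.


Characteristic roots of r² + 8r + 7 = 0 are -1, -7.
y_h = C₁e^(-x) + C₂e^(-7x).
Constant forcing; try y_p = A. Then 7A = 9 ⇒ A = 9/7.
General solution: y = C₁e^(-x) + C₂e^(-7x) + 9/7.


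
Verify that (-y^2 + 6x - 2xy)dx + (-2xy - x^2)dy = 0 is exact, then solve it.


Check exactness: ∂M/∂y = -2y - 2x and ∂N/∂x = -2y - 2x; equal, so the equation is exact.
Integrate M with respect to x (treating y as constant): ∫M dx = -xy^2 + 3x^2 - x^2y + h(y).
Differentiate w.r.t. y and set equal to N: all terms match, so h'(y) = 0 and h is a constant absorbed into C.
General solution: -xy^2 + 3x^2 - x^2y = C.


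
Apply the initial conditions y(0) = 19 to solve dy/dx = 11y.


General solution of y' = 11y is y = Ce^(11x).
Apply y(0) = 19: C = 19.
Particular solution: y = 19e^(11x).


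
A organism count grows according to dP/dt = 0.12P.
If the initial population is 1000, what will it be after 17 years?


The ODE dP/dt = 0.12P has solution P(t) = P(0)e^(0.12t).
Substitute P(0) = 1000 and t = 17: P(17) = 1000 e^(2.04) ≈ 7691.


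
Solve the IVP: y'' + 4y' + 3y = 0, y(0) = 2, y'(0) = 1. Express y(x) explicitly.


Characteristic roots of r² + 4r + 3 = 0 are -3, -1.
General solution y = c₁ e^(-3x) + c₂ e^(-x).
Apply y(0) = 2: c₁ + c₂ = 2. Apply y'(0) = 1: -3 c₁ - 1 c₂ = 1.
Solve: c₁ = -3/2, c₂ = 7/2.
Particular solution: y = -(3/2)e^(-3x) + (7/2)e^(-x).


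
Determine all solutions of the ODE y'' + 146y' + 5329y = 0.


Characteristic equation: r² + 146r + 5329 = 0, i.e. (r + 73)² = 0.
Repeated root r = -73; include an x factor for the second linearly independent solution.
General solution: y = (C₁ + C₂x)e^(-73x).


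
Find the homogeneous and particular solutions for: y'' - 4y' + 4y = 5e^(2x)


Characteristic polynomial (r - 2)² = 0; repeated root r = 2.
y_h = (C₁ + C₂x)e^(2x). Forcing matches the repeated root (resonance), so try y_p = Ax² e^(2x).
Substitute and solve for A: 2A = 5, so A = 5/2.
General solution: y = (C₁ + C₂x + (5/2)x²)e^(2x).


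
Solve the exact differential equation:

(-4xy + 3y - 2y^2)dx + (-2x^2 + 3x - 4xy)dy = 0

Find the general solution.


Check exactness: ∂M/∂y = -4x + 3 - 4y and ∂N/∂x = -4x + 3 - 4y; equal, so the equation is exact.
Integrate M with respect to x (treating y as constant): ∫M dx = -2x^2y + 3xy - 2xy^2 + h(y).
Differentiate w.r.t. y and set equal to N: all terms match, so h'(y) = 0 and h is a constant absorbed into C.
General solution: -2x^2y + 3xy - 2xy^2 = C.


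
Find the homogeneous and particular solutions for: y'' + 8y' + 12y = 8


Characteristic roots of r² + 8r + 12 = 0 are -2, -6.
y_h = C₁e^(-2x) + C₂e^(-6x).
Constant forcing; try y_p = A. Then 12A = 8 ⇒ A = 2/3.
General solution: y = C₁e^(-2x) + C₂e^(-6x) + 2/3.


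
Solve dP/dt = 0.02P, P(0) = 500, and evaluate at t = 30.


The ODE dP/dt = 0.02P has solution P(t) = P(0)e^(0.02t).
Substitute P(0) = 500 and t = 30: P(30) = 500 e^(0.60) ≈ 911.


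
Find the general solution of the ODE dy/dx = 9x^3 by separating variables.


Integrate both sides with respect to x: y = ∫ 9x^3 dx = (9/4)x^4 + C.


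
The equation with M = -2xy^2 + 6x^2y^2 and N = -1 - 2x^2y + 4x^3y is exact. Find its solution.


Check exactness: ∂M/∂y = -4xy + 12x^2y and ∂N/∂x = -4xy + 12x^2y; equal, so the equation is exact.
Integrate M with respect to x (treating y as constant): ∫M dx = -x^2y^2 + 2x^3y^2 + h(y).
Differentiate w.r.t. y and set equal to N: the x-dependent terms already match, leaving h'(y) = -1. Integrate: h(y) = -y.
So F(x,y) = -y - x^2y^2 + 2x^3y^2.
General solution: -y - x^2y^2 + 2x^3y^2 = C.


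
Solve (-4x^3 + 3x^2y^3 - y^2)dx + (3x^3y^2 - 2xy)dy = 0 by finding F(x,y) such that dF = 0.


Check exactness: ∂M/∂y = 9x^2y^2 - 2y and ∂N/∂x = 9x^2y^2 - 2y; equal, so the equation is exact.
Integrate M with respect to x (treating y as constant): ∫M dx = -x^4 + x^3y^3 - xy^2 + h(y).
Differentiate w.r.t. y and set equal to N: all terms match, so h'(y) = 0 and h is a constant absorbed into C.
General solution: -x^4 + x^3y^3 - xy^2 = C.


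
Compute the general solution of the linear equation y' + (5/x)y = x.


P(x) = 5/x ⇒ μ = x^5.
(x^5 y)' = x^6 ⇒ x^5 y = x^7/(7) + C.
Solve for y: y = (1/7)x^2 + C/x^5.


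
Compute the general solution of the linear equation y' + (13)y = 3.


P(x) = 13, Q(x) = 3; integrating factor μ = e^(13x).
(μ y)' = 3e^(13x) ⇒ μ y = (3/13)e^(13x) + C.
Divide by μ: y = 3/13 + Ce^(-13x).


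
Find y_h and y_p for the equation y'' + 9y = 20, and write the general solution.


Homogeneous part: r² + 9 = 0 ⇒ r = ±3i, so y_h = C₁cos(3x) + C₂sin(3x).
Try constant y_p = A; plug in: 9A = 20 ⇒ A = 20/9.
General solution: y = C₁cos(3x) + C₂sin(3x) + 20/9.


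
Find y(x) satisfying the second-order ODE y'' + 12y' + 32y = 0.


Characteristic equation: r² + 12r + 32 = 0.
Factor: (r + 8)(r + 4) = 0 ⇒ r = -8, -4 (distinct real).
General solution: y = C₁e^(-8x) + C₂e^(-4x).


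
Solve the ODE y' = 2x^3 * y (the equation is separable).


Separate variables: dy/y = 2x^3 dx.
Integrate: ln|y| = (1/2)x^4 + C₀.
Exponentiate: y = Ce^((1/2)x^4).


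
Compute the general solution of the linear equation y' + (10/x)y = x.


P(x) = 10/x ⇒ μ = x^10.
(x^10 y)' = x^11 ⇒ x^10 y = x^12/(12) + C.
Solve for y: y = (1/12)x^2 + C/x^10.


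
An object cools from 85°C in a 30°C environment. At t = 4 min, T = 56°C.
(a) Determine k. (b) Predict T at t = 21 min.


Newton's law: T(t) = T_a + (T₀ - T_a)e^(-kt).
(a) Use T(4) = 56: (56 - 30)/(85 - 30) = e^(-k·4), so k = -ln(0.473)/4 ≈ 0.1873.
(b) Apply k to t = 21: T(21) = 30 + (55)e^(-3.933) ≈ 31.1°C.


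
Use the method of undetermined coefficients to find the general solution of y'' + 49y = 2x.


Homogeneous: r² + 49 = 0 ⇒ r = ±7i, y_h = C₁cos(7x) + C₂sin(7x).
Polynomial forcing; try y_p = Ax + B. Then y_p'' + 49 y_p = 49(Ax + B) = 2x, so B = 0 and A = 2/49.
General solution: y = C₁cos(7x) + C₂sin(7x) + (2/49)x.


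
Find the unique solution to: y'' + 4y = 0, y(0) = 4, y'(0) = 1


Characteristic roots of r² + 4 = 0 are ±2i, so y = C₁cos(2x) + C₂sin(2x).
Apply y(0) = 4: C₁ = 4. Differentiate and apply y'(0) = 1: 2·C₂ = 1, so C₂ = 1/2.
Particular solution: y = 4cos(2x) + (1/2)sin(2x).


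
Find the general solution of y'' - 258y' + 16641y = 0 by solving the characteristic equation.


Characteristic equation: r² - 258r + 16641 = 0, i.e. (r - 129)² = 0.
Repeated root r = 129; include an x factor for the second linearly independent solution.
General solution: y = (C₁ + C₂x)e^(129x).


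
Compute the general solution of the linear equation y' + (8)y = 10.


P(x) = 8, Q(x) = 10; integrating factor μ = e^(8x).
(μ y)' = 10e^(8x) ⇒ μ y = (5/4)e^(8x) + C.
Divide by μ: y = 5/4 + Ce^(-8x).


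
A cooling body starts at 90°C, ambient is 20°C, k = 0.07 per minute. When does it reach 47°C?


From T(t) = T_a + (T₀ - T_a)e^(-kt), set T(t) = 47:
(47 - 20) / (90 - 20) = e^(-0.07t), so t = -ln(0.386)/0.07 ≈ 13.6 minutes.


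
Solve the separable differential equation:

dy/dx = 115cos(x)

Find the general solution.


g(y) = 1, so integrate directly: y = ∫ 115cos(x) dx = 115sin(x) + C.


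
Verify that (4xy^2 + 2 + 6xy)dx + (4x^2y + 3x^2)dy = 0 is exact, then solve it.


Check exactness: ∂M/∂y = 8xy + 6x and ∂N/∂x = 8xy + 6x; equal, so the equation is exact.
Integrate M with respect to x (treating y as constant): ∫M dx = 2x^2y^2 + 2x + 3x^2y + h(y).
Differentiate w.r.t. y and set equal to N: all terms match, so h'(y) = 0 and h is a constant absorbed into C.
General solution: 2x^2y^2 + 2x + 3x^2y = C.


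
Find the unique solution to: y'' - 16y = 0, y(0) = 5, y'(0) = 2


Characteristic roots of r² - 16 = 0 are -4, 4.
General solution y = c₁ e^(-4x) + c₂ e^(4x).
Apply y(0) = 5: c₁ + c₂ = 5. Apply y'(0) = 2: -4 c₁ + 4 c₂ = 2.
Solve: c₁ = 9/4, c₂ = 11/4.
Particular solution: y = (9/4)e^(-4x) + (11/4)e^(4x).


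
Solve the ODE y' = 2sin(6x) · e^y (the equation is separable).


Separate: e^(-y) dy = 2sin(6x) dx.
Integrate: -e^(-y) = -(1/3)cos(6x) + C₀.
Rearrange: e^(-y) = (1/3)cos(6x) + C.


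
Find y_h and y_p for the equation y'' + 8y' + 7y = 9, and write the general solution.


Characteristic roots of r² + 8r + 7 = 0 are -7, -1.
y_h = C₁e^(-7x) + C₂e^(-x).
Constant forcing; try y_p = A. Then 7A = 9 ⇒ A = 9/7.
General solution: y = C₁e^(-7x) + C₂e^(-x) + 9/7.


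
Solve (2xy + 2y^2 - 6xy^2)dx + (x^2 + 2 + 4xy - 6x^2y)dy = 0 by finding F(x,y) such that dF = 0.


Check exactness: ∂M/∂y = 2x + 4y - 12xy and ∂N/∂x = 2x + 4y - 12xy; equal, so the equation is exact.
Integrate M with respect to x (treating y as constant): ∫M dx = x^2y + 2xy^2 - 3x^2y^2 + h(y).
Differentiate w.r.t. y and set equal to N: the x-dependent terms already match, leaving h'(y) = 2. Integrate: h(y) = 2y.
So F(x,y) = x^2y + 2y + 2xy^2 - 3x^2y^2.
General solution: x^2y + 2y + 2xy^2 - 3x^2y^2 = C.


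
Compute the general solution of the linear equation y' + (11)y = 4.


P(x) = 11, Q(x) = 4; integrating factor μ = e^(11x).
(μ y)' = 4e^(11x) ⇒ μ y = (4/11)e^(11x) + C.
Divide by μ: y = 4/11 + Ce^(-11x).


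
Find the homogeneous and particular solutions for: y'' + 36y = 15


Homogeneous part: r² + 36 = 0 ⇒ r = ±6i, so y_h = C₁cos(6x) + C₂sin(6x).
Try constant y_p = A; plug in: 36A = 15 ⇒ A = 5/12.
General solution: y = C₁cos(6x) + C₂sin(6x) + 5/12.


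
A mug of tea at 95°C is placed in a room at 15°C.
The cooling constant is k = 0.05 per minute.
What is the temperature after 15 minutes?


Newton's law: dT/dt = -k(T - T_a) has solution T(t) = T_a + (T₀ - T_a)e^(-kt).
Plug in T_a = 15, T₀ = 95, k = 0.05, t = 15: T(15) = 15 + (80)e^(-0.75) ≈ 52.8°C.


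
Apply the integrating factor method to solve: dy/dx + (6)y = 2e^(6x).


P(x) = 6 ⇒ μ = e^(6x).
(μ y)' = 2e^(12x) ⇒ μ y = (2/12)e^(12x) + C.
Divide by μ: y = (1/6)e^(6x) + Ce^(-6x).


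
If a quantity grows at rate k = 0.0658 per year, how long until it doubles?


Exponential growth: P(t) = P₀ e^(0.0658t). Set P(t)/P₀ = 2: e^(0.0658t) = 2.
Solve: t = ln(2)/0.0658 ≈ 10.53 years.


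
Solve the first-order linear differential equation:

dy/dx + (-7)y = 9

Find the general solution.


P(x) = -7 ⇒ μ = e^(-7x).
(μ y)' = 9e^(-7x) ⇒ μ y = -(9/7)e^(-7x) + C.
Divide by μ: y = -9/7 + Ce^(7x).


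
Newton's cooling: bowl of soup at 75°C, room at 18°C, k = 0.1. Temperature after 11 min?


Newton's law: dT/dt = -k(T - T_a) has solution T(t) = T_a + (T₀ - T_a)e^(-kt).
Plug in T_a = 18, T₀ = 75, k = 0.1, t = 11: T(11) = 18 + (57)e^(-1.10) ≈ 37.0°C.
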